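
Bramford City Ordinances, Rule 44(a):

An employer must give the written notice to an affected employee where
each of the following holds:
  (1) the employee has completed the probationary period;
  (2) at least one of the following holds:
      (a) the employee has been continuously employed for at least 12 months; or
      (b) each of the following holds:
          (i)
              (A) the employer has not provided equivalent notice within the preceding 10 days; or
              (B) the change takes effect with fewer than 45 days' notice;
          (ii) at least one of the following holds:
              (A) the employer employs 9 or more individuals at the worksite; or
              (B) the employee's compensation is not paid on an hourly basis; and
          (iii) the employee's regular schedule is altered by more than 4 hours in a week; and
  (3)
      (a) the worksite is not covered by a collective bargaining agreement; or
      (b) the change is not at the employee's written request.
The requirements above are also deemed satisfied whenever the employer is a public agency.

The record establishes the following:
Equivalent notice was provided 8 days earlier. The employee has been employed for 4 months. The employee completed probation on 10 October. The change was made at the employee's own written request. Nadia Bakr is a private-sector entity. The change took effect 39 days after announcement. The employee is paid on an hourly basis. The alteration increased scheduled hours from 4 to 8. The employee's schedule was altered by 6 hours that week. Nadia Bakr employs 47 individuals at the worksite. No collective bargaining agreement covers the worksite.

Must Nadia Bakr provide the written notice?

Yes — required.

(1) past probation — holds.
(a) tenure ≥ 12 mo. — not met.
(A) no recent notice — not met.
(B) < 45 days' notice — met.
So (i) is satisfied (F OR T).
(A) ≥ 9 at site — met.
(B) not (hourly-paid) — fails.
So (ii) is satisfied (T OR F).
(iii) schedule shift > 4h — met.
So (b) is satisfied (T AND T AND T).
(2): F OR T → true.
(a) no CBA — met.
(b) not employee-requested — not met.
So (3) is satisfied (T OR F).
Overall: T AND T AND T → true.
Exception (public agency) — not satisfied.
Result: main true OR exception false → true.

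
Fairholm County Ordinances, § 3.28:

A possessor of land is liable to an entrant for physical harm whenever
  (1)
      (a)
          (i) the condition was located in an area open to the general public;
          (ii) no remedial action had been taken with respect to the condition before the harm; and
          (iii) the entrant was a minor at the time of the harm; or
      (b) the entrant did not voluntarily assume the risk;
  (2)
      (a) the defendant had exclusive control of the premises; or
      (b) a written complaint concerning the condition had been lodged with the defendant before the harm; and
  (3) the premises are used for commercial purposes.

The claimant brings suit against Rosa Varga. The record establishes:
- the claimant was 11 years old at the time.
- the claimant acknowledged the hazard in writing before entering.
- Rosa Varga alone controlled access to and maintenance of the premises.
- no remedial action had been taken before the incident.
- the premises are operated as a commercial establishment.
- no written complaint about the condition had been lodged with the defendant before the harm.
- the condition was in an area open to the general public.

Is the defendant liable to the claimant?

Yes — liable.

(i) public area — met.
(ii) no remedial action — met.
(iii) entrant a minor — satisfied.
(a) = T AND T AND T = true.
(b) no assumed risk — not met.
So (1) is satisfied (T OR F).
(a) exclusive control — satisfied.
(b) complaint lodged — fails.
(2): T OR F → true.
(3) commercial use — holds.
Overall: T AND T AND T → true.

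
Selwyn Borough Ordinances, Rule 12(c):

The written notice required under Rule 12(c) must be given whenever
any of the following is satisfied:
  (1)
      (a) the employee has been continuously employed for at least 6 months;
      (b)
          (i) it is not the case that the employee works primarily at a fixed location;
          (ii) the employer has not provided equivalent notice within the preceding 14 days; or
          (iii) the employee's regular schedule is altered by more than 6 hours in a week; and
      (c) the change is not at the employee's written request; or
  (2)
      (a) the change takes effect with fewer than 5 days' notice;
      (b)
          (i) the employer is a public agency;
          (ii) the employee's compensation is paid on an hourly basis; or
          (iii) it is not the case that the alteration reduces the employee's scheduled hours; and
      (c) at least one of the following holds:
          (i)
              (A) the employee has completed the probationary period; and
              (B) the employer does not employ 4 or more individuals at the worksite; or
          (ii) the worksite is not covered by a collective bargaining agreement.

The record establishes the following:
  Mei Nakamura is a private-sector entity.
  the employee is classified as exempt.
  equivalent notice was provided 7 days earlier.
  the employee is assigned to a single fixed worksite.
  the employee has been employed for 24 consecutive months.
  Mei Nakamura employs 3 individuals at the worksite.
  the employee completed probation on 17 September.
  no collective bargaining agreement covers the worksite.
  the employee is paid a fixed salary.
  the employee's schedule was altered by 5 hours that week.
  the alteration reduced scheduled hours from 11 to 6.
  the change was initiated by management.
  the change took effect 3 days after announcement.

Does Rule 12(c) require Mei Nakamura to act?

No — not required.

(a) tenure ≥ 6 mo. — satisfied.
(i) not (fixed location) — fails.
(ii) no recent notice — not satisfied.
(iii) schedule shift > 6h — not satisfied.
So (b) is not satisfied (F OR F OR F).
(c) not employee-requested — holds.
(1): T AND F AND T → false.
(a) < 5 days' notice — holds.
(i) public agency — not met.
(ii) hourly-paid — not met.
(iii) not (hours reduced) — fails.
(b) = F OR F OR F = false.
(A) past probation — met.
(B) not (≥ 4 at site) — satisfied.
(i) = T AND T = true.
(ii) no CBA — satisfied.
(c) = T OR T = true.
So (2) is not satisfied (T AND F AND T).
Overall = F OR F = false.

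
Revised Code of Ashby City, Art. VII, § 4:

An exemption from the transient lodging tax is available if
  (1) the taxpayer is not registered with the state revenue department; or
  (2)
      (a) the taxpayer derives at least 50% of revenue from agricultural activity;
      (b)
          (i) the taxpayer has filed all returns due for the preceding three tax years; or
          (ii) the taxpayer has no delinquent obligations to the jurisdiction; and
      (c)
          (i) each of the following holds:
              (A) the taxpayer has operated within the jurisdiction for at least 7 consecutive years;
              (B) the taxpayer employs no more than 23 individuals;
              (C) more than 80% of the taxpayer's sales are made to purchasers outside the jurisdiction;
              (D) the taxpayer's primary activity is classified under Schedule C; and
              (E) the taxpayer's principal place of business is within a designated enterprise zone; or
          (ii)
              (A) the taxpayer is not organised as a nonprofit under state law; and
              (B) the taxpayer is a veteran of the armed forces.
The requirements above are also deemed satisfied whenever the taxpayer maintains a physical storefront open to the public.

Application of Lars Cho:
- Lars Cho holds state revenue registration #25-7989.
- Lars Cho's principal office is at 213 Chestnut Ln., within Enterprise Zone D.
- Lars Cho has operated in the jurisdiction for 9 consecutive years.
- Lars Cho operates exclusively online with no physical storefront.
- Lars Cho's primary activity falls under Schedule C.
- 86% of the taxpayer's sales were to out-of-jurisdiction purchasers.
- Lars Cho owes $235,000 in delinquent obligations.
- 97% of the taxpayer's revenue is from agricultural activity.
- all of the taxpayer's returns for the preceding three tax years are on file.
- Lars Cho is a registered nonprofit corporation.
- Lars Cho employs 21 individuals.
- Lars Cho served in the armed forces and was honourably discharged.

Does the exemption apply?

(1) not (state-registered) — fails.
(a) ≥50% agricultural — holds.
(i) returns current — satisfied.
(ii) no delinquency — not met.
(b) = T OR F = true.
(A) ≥ 7 yrs in jurisdiction — met.
(B) ≤ 23 employees — satisfied.
(C) >80% out-of-jur. sales — satisfied.
(D) Schedule C activity — met.
(E) in enterprise zone — met.
So (i) is satisfied (T AND T AND T AND T AND T).
(A) not (nonprofit) — not met.
(B) veteran — holds.
(ii): F AND T → false.
(c): T OR F → true.
So (2) is satisfied (T AND T AND T).
So Overall is satisfied (F OR T).
Exception (has storefront) — not satisfied.
Result: main true OR exception false → true.

Yes — exempt.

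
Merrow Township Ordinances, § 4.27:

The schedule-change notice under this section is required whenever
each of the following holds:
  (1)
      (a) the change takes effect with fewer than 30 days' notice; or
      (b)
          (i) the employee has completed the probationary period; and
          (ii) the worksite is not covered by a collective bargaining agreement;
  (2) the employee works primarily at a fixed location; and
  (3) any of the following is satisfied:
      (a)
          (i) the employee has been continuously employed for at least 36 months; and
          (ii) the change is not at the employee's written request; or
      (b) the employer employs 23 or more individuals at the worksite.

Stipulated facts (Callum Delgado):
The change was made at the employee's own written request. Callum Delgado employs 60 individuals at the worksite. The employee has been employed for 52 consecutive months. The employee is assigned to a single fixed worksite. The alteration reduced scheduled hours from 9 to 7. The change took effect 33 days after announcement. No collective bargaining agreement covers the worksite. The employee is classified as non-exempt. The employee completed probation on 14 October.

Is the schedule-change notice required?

Yes — required.

(a) < 30 days' notice — not met.
(i) past probation — satisfied.
(ii) no CBA — met.
(b) = T AND T = true.
So (1) is satisfied (F OR T).
(2) fixed location — holds.
(i) tenure ≥ 36 mo. — satisfied.
(ii) not employee-requested — not met.
So (a) is not satisfied (T AND F).
(b) ≥ 23 at site — met.
So (3) is satisfied (F OR T).
So Overall is satisfied (T AND T AND T).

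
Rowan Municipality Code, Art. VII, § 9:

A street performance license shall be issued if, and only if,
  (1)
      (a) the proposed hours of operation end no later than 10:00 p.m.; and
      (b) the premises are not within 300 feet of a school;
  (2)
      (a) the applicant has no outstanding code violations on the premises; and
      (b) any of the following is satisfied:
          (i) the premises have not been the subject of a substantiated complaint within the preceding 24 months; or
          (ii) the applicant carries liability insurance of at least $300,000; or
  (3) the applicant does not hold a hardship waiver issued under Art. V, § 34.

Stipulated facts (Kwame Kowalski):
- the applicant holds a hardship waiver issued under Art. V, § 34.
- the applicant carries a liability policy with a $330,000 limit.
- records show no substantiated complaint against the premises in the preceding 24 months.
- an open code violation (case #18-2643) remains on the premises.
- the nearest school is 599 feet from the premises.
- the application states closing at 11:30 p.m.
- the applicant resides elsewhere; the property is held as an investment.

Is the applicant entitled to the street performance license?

(a) closes by 10 p.m. — not satisfied.
(b) ≥300 ft from school — satisfied.
(1): F AND T → false.
(a) no code violations — not satisfied.
(i) no complaint in 24 mo. — holds.
(ii) insurance ≥ $300,000 — met.
So (b) is satisfied (T OR T).
(2): F AND T → false.
(3) not (hardship waiver) — not satisfied.
So Overall is not satisfied (F OR F OR F).

No — denied.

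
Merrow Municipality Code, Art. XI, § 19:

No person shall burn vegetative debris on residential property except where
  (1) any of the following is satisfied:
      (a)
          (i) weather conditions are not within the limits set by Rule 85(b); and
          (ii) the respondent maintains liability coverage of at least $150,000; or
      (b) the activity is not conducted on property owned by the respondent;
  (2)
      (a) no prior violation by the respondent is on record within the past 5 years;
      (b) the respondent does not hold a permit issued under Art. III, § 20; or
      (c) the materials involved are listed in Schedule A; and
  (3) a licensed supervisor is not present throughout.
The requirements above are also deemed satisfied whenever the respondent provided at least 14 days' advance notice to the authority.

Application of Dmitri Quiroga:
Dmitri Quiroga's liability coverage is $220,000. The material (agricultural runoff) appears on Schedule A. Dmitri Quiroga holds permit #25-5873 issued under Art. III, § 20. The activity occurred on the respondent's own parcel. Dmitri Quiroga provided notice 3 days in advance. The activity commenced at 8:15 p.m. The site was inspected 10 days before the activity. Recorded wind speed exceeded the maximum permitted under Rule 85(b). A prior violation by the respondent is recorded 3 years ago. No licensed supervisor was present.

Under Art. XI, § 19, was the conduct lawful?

(i) not (weather ok) — holds.
(ii) coverage ≥ $150,000 — holds.
So (a) is satisfied (T AND T).
(b) not (own property) — not satisfied.
So (1) is satisfied (T OR F).
(a) no prior violation — fails.
(b) not (holds permit) — not satisfied.
(c) Schedule A material — satisfied.
(2) = F OR F OR T = true.
(3) not (supervisor present) — satisfied.
Overall = T AND T AND T = true.
Exception (≥14 days' notice) — not satisfied.
Result: main true OR exception false → true.

Yes — lawful.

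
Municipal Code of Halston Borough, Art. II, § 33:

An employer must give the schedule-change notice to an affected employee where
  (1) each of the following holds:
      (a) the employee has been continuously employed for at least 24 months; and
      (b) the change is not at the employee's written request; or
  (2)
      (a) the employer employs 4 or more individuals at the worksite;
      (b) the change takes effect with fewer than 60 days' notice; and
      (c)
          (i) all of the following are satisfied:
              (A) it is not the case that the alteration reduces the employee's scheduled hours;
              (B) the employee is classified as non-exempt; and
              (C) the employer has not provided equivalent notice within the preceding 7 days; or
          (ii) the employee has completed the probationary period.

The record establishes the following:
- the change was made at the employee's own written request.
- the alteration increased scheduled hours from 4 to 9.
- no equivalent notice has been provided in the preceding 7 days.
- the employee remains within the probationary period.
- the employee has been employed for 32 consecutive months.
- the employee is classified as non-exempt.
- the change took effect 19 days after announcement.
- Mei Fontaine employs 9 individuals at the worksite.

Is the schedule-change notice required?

(a) tenure ≥ 24 mo. — holds.
(b) not employee-requested — fails.
So (1) is not satisfied (T AND F).
(a) ≥ 4 at site — met.
(b) < 60 days' notice — met.
(A) not (hours reduced) — holds.
(B) non-exempt — holds.
(C) no recent notice — holds.
So (i) is satisfied (T AND T AND T).
(ii) past probation — fails.
(c) = T OR F = true.
So (2) is satisfied (T AND T AND T).
So Overall is satisfied (F OR T).

Yes — required.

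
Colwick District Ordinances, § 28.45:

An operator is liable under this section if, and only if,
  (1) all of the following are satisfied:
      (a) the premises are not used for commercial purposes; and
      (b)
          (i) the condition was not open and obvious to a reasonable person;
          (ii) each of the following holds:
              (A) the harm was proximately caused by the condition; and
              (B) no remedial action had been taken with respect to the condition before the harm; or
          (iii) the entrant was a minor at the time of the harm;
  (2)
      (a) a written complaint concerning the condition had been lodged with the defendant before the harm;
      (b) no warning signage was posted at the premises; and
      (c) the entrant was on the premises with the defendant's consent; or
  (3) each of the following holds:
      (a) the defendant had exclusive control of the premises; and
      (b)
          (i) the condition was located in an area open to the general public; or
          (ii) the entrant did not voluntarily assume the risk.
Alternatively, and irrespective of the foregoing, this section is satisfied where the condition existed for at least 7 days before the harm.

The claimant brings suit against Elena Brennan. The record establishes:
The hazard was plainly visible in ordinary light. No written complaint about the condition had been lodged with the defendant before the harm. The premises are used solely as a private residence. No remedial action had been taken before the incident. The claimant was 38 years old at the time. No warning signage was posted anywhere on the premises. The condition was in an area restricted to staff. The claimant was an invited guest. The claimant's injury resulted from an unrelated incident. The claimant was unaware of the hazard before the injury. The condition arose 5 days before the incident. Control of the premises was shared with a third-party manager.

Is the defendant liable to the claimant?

(a) not (commercial use) — satisfied.
(i) not open/obvious — not satisfied.
(A) proximate cause — fails.
(B) no remedial action — satisfied.
(ii): F AND T → false.
(iii) entrant a minor — not met.
(b) = F OR F OR F = false.
So (1) is not satisfied (T AND F).
(a) complaint lodged — fails.
(b) no signage posted — holds.
(c) consent to enter — met.
(2) = F AND T AND T = false.
(a) exclusive control — not satisfied.
(i) public area — fails.
(ii) no assumed risk — met.
So (b) is satisfied (F OR T).
(3): F AND T → false.
So Overall is not satisfied (F OR F OR F).
Exception (condition ≥7 days old) — not satisfied.
Result: main false OR exception false → false.

No — not liable.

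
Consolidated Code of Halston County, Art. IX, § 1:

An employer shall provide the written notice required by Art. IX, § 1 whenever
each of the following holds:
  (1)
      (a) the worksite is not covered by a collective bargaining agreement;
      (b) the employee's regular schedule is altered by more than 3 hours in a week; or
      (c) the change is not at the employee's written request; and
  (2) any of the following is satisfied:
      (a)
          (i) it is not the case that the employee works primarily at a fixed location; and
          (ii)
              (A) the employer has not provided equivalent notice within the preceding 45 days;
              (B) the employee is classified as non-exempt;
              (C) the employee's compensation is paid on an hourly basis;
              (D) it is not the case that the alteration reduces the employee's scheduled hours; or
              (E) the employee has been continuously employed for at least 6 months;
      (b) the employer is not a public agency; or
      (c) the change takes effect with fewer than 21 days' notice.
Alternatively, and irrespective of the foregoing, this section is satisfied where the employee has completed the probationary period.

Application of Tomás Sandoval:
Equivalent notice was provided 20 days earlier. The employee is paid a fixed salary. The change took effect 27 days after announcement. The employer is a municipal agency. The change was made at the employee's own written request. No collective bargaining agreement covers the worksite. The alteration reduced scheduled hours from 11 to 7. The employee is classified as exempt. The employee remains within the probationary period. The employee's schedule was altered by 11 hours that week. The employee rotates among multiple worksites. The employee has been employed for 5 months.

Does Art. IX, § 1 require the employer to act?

(a) no CBA — met.
(b) schedule shift > 3h — holds.
(c) not employee-requested — not met.
(1): T OR T OR F → true.
(i) not (fixed location) — satisfied.
(A) no recent notice — not satisfied.
(B) non-exempt — fails.
(C) hourly-paid — fails.
(D) not (hours reduced) — not satisfied.
(E) tenure ≥ 6 mo. — not satisfied.
(ii): F OR F OR F OR F OR F → false.
(a) = T AND F = false.
(b) not (public agency) — not met.
(c) < 21 days' notice — fails.
So (2) is not satisfied (F OR F OR F).
So Overall is not satisfied (T AND F).
Exception (past probation) — not satisfied.
Result: main false OR exception false → false.

No — not required.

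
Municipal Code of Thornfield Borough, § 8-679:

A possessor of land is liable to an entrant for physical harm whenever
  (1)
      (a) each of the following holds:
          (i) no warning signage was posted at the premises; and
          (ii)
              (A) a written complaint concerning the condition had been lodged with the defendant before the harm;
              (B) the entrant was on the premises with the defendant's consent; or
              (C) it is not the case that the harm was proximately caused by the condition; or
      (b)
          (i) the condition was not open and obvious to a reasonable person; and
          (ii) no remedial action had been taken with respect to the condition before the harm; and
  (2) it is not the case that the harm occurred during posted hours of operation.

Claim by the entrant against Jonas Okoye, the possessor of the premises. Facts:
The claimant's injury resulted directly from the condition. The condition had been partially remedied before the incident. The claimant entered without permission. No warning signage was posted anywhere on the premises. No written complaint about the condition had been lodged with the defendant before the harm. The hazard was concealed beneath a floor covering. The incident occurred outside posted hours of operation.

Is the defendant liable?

No — not liable.

(i) no signage posted — met.
(A) complaint lodged — fails.
(B) consent to enter — not satisfied.
(C) not (proximate cause) — fails.
(ii): F OR F OR F → false.
(a) = T AND F = false.
(i) not open/obvious — holds.
(ii) no remedial action — fails.
(b): T AND F → false.
So (1) is not satisfied (F OR F).
(2) not (during posted hours) — holds.
Overall: F AND T → false.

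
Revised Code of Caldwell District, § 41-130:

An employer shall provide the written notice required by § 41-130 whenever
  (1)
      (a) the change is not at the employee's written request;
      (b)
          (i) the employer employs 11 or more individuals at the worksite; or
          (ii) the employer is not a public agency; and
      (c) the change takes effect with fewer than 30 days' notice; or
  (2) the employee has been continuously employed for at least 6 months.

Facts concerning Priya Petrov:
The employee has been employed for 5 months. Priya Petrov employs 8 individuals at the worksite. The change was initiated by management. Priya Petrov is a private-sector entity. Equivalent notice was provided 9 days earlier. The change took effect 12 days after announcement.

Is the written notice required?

(a) not employee-requested — holds.
(i) ≥ 11 at site — not satisfied.
(ii) not (public agency) — met.
(b): F OR T → true.
(c) < 30 days' notice — holds.
(1) = T AND T AND T = true.
(2) tenure ≥ 6 mo. — not met.
Overall = T OR F = true.

Yes — required.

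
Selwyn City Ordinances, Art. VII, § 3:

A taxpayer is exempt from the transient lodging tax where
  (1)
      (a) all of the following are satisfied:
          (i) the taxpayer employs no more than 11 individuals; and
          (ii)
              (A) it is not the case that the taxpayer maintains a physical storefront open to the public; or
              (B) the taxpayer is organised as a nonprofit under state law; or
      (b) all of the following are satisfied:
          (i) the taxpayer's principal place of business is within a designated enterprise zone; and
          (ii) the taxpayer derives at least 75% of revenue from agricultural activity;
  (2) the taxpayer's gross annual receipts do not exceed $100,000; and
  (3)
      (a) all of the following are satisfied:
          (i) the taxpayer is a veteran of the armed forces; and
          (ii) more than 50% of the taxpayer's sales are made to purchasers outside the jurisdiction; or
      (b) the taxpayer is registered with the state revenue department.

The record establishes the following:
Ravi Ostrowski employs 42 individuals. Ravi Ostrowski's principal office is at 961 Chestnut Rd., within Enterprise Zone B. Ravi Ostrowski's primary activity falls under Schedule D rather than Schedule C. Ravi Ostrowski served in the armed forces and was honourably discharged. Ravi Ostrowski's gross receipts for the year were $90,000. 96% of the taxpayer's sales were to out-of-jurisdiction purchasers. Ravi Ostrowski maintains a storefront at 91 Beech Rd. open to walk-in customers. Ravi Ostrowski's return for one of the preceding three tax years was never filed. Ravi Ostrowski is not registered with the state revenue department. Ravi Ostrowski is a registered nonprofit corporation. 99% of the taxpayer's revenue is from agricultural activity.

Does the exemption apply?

(i) ≤ 11 employees — not satisfied.
(A) not (has storefront) — not met.
(B) nonprofit — met.
So (ii) is satisfied (F OR T).
(a): F AND T → false.
(i) in enterprise zone — satisfied.
(ii) ≥75% agricultural — holds.
So (b) is satisfied (T AND T).
(1): F OR T → true.
(2) receipts ≤ $100,000 — met.
(i) veteran — met.
(ii) >50% out-of-jur. sales — holds.
(a) = T AND T = true.
(b) state-registered — not satisfied.
So (3) is satisfied (T OR F).
Overall = T AND T AND T = true.

Yes — exempt.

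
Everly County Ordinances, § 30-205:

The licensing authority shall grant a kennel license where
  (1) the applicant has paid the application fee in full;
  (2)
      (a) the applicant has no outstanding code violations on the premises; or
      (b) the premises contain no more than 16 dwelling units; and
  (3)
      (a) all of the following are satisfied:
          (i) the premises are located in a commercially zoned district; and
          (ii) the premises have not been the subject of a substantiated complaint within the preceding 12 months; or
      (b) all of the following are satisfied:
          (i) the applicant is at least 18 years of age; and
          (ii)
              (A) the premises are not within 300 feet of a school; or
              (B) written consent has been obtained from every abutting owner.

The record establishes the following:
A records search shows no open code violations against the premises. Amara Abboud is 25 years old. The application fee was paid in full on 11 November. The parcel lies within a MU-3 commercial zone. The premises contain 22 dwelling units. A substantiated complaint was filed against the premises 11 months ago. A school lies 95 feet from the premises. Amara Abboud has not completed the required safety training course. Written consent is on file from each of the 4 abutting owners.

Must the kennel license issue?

Yes — granted.

(1) fee paid — satisfied.
(a) no code violations — satisfied.
(b) ≤ 16 units — not satisfied.
(2) = T OR F = true.
(i) commercially zoned — holds.
(ii) no complaint in 12 mo. — fails.
(a) = T AND F = false.
(i) age ≥ 18 — met.
(A) ≥300 ft from school — not met.
(B) all abutters consent — holds.
So (ii) is satisfied (F OR T).
So (b) is satisfied (T AND T).
So (3) is satisfied (F OR T).
So Overall is satisfied (T AND T AND T).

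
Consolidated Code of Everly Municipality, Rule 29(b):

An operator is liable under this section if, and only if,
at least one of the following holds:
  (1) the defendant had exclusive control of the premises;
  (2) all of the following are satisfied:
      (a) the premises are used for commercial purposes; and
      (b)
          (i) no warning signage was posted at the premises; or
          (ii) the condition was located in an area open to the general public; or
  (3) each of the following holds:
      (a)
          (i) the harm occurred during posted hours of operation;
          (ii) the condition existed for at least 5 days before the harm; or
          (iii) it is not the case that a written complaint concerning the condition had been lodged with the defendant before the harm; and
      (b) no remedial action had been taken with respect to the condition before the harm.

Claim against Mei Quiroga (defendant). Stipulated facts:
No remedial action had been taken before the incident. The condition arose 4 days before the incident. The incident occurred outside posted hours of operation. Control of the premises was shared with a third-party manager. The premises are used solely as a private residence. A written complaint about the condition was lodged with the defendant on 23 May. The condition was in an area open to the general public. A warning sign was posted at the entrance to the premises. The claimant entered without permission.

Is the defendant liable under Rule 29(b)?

No — not liable.

(1) exclusive control — not met.
(a) commercial use — fails.
(i) no signage posted — not met.
(ii) public area — met.
(b) = F OR T = true.
So (2) is not satisfied (F AND T).
(i) during posted hours — fails.
(ii) condition ≥5 days old — not met.
(iii) not (complaint lodged) — fails.
(a) = F OR F OR F = false.
(b) no remedial action — met.
So (3) is not satisfied (F AND T).
Overall = F OR F OR F = false.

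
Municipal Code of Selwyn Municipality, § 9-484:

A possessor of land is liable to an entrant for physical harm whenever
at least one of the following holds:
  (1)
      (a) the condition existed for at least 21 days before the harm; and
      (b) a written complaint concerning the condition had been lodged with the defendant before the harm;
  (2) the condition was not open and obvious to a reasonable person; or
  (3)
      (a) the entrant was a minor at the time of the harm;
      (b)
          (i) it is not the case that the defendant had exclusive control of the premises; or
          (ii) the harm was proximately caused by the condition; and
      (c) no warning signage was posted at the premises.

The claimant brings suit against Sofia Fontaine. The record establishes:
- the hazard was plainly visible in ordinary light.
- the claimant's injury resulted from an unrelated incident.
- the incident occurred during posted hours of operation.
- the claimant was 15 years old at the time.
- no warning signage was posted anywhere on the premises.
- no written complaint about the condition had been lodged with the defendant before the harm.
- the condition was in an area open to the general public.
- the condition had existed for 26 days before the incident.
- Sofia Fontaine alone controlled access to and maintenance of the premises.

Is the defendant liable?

No — not liable.

(a) condition ≥21 days old — met.
(b) complaint lodged — not satisfied.
So (1) is not satisfied (T AND F).
(2) not open/obvious — fails.
(a) entrant a minor — holds.
(i) not (exclusive control) — not met.
(ii) proximate cause — not satisfied.
So (b) is not satisfied (F OR F).
(c) no signage posted — met.
(3) = T AND F AND T = false.
So Overall is not satisfied (F OR F OR F).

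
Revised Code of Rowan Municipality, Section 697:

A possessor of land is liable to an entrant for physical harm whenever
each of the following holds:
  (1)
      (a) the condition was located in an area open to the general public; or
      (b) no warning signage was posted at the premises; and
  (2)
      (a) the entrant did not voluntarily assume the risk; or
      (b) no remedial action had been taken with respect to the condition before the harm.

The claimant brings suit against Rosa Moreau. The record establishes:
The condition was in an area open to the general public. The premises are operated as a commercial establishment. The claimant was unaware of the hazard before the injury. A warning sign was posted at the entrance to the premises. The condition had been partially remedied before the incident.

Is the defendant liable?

Yes — liable.

(a) public area — satisfied.
(b) no signage posted — not satisfied.
(1) = T OR F = true.
(a) no assumed risk — met.
(b) no remedial action — not met.
So (2) is satisfied (T OR F).
Overall: T AND T → true.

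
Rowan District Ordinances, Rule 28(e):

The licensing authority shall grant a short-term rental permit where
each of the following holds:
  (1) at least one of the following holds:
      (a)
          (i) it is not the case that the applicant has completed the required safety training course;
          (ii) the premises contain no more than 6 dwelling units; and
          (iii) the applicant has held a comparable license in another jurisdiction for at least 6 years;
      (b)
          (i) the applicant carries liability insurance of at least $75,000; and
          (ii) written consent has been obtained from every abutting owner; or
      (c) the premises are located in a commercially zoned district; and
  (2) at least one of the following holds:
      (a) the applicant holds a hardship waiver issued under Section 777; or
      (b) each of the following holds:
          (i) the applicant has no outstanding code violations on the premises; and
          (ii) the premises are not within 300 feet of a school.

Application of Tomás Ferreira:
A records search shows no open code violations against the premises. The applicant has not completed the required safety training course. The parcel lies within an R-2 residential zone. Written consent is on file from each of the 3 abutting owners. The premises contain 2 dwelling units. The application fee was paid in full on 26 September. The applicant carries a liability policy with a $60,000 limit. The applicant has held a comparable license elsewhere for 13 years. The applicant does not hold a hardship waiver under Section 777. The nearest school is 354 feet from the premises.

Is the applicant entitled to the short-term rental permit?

Yes — granted.

(i) not (safety training) — met.
(ii) ≤ 6 units — satisfied.
(iii) prior license ≥ 6 yr — satisfied.
(a) = T AND T AND T = true.
(i) insurance ≥ $75,000 — not satisfied.
(ii) all abutters consent — satisfied.
(b): F AND T → false.
(c) commercially zoned — not met.
(1) = T OR F OR F = true.
(a) hardship waiver — not satisfied.
(i) no code violations — holds.
(ii) ≥300 ft from school — satisfied.
(b) = T AND T = true.
So (2) is satisfied (F OR T).
Overall = T AND T = true.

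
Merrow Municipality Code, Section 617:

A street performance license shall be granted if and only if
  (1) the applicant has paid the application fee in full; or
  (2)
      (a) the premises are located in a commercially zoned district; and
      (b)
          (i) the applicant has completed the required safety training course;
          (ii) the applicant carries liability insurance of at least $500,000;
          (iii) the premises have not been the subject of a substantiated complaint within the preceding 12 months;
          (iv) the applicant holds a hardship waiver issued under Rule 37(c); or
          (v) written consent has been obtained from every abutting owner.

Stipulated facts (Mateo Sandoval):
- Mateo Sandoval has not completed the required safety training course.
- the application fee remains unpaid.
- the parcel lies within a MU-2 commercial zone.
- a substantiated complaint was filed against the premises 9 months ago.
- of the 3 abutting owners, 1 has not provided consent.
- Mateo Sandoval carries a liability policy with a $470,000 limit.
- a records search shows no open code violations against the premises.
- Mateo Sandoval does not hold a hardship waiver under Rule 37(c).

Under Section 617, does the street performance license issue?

(1) fee paid — not met.
(a) commercially zoned — satisfied.
(i) safety training — not satisfied.
(ii) insurance ≥ $500,000 — not satisfied.
(iii) no complaint in 12 mo. — fails.
(iv) hardship waiver — fails.
(v) all abutters consent — fails.
So (b) is not satisfied (F OR F OR F OR F OR F).
(2): T AND F → false.
So Overall is not satisfied (F OR F).

No — denied.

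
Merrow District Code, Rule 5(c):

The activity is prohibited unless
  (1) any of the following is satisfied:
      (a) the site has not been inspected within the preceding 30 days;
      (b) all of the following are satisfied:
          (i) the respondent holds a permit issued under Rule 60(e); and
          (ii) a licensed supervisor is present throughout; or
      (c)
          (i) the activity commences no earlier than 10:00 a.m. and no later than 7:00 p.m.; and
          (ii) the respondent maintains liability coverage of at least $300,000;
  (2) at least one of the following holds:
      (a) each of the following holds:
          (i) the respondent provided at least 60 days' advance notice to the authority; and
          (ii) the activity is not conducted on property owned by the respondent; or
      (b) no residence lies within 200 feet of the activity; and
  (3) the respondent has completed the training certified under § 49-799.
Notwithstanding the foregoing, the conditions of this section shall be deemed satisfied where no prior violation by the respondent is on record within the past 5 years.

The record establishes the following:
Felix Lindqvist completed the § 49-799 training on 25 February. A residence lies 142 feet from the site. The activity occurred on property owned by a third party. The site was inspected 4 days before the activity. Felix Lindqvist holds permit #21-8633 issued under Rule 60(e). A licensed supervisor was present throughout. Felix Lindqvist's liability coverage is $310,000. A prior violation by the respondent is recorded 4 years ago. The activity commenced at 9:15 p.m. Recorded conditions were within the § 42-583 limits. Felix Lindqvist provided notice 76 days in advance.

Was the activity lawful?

(a) not (site inspected) — not satisfied.
(i) holds permit — satisfied.
(ii) supervisor present — met.
So (b) is satisfied (T AND T).
(i) start within hours — fails.
(ii) coverage ≥ $300,000 — met.
(c) = F AND T = false.
So (1) is satisfied (F OR T OR F).
(i) ≥60 days' notice — met.
(ii) not (own property) — holds.
(a): T AND T → true.
(b) no residence in 200 ft — fails.
(2) = T OR F = true.
(3) training certified — holds.
Overall = T AND T AND T = true.
Exception (no prior violation) — not satisfied.
Result: main true OR exception false → true.

Yes — lawful.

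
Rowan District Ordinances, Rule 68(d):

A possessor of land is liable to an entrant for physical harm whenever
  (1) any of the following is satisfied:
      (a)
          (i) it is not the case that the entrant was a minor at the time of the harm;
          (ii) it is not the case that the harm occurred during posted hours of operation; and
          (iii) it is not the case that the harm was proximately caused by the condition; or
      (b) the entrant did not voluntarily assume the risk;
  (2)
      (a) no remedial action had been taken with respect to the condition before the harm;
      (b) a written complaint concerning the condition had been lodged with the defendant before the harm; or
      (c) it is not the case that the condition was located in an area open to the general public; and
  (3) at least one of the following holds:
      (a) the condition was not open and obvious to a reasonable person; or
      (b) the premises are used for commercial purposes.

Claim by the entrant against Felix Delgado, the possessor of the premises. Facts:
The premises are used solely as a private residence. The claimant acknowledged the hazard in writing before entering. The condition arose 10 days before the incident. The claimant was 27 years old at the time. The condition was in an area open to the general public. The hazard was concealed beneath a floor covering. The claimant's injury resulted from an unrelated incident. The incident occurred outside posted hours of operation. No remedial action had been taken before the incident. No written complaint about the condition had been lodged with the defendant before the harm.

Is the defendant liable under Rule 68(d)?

(i) not (entrant a minor) — met.
(ii) not (during posted hours) — holds.
(iii) not (proximate cause) — met.
(a): T AND T AND T → true.
(b) no assumed risk — not met.
So (1) is satisfied (T OR F).
(a) no remedial action — met.
(b) complaint lodged — not met.
(c) not (public area) — fails.
So (2) is satisfied (T OR F OR F).
(a) not open/obvious — satisfied.
(b) commercial use — not satisfied.
(3): T OR F → true.
Overall = T AND T AND T = true.

Yes — liable.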